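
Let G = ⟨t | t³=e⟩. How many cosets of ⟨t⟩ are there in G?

First find ord(t) by computing successive powers:
  t¹ = t, t² = t², t³ = e.
So |⟨t⟩| = ord(t) = 3. With |G| = 3, by Lagrange [G : ⟨t⟩] = 3/3 = 1.

Answer: 1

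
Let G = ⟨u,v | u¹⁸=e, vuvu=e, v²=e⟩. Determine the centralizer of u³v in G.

⟨u³v⟩ ⊆ C_G(u³v) since powers of u³v commute with u³v; so |C_G(u³v)| ≥ |⟨u³v⟩| = 2.
By orbit–stabilizer, |C_G(u³v)| = |G| / |conj. class of u³v| = 36 / 9 = 4.
The 4 elements commuting with u³v are {e, u⁹, u³v, u¹²v}.

Answer: {e, u⁹, u³v, u¹²v}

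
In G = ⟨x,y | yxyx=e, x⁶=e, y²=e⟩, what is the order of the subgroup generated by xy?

|⟨xy⟩| equals the order of xy. Compute successive powers until reaching e:
  (xy)¹ = xy, (xy)² = e.
The smallest positive k with (xy)ᵏ = e is 2, so |⟨xy⟩| = 2.

Answer: 2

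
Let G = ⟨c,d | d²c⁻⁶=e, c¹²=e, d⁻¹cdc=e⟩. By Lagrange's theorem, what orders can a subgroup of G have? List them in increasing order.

|G| = 24 = 2³ · 3. By Lagrange's theorem the order of any subgroup divides 24; the divisors of 24 are 1, 2, 3, 4, 6, 8, 12, 24.

Answer: 1, 2, 3, 4, 6, 8, 12, 24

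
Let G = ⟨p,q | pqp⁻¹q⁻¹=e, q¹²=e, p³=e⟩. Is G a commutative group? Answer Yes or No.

Each pair of generators commutes: p·q = pq = q·p. Since the generators pairwise commute, every element of G commutes with every other, so G is abelian.

Answer: Yes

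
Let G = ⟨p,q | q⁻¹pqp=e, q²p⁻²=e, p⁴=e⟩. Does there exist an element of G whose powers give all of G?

Every cyclic group is abelian. But p·q = pq while q·p = pq⁻¹, so p·q ≠ q·p and G is not abelian. Hence G is not cyclic.

Answer: No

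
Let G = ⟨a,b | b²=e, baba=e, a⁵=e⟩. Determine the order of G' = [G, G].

G' = [G, G] is generated by all commutators. The generator-pair commutators are: [a, b] = a².
The subgroup they normally generate is {e, a, a², a³, a⁴}, of order 5.
Check: |G/G'| = 10/5 = 2 is the order of the abelianisation.

Answer: 5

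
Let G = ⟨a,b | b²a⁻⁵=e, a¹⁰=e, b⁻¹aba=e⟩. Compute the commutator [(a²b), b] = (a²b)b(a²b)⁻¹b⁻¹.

[(a²b), b] = (a²b)·b·(a²b)⁻¹·b⁻¹.
  (a²b) · b = a⁷
  (a⁷) · (a²b⁻¹) = a⁴b
  (a⁴b) · (b⁻¹) = a⁴

Answer: a⁴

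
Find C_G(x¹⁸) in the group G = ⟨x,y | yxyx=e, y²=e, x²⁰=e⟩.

⟨x¹⁸⟩ ⊆ C_G(x¹⁸) since powers of x¹⁸ commute with x¹⁸; so |C_G(x¹⁸)| ≥ |⟨x¹⁸⟩| = 10.
By orbit–stabilizer, |C_G(x¹⁸)| = |G| / |conj. class of x¹⁸| = 40 / 2 = 20.
The 20 elements commuting with x¹⁸ are {e, x, x², x³, x⁴, x⁵, x⁶, x⁷, x⁸, x⁹, x¹⁰, x¹¹, x¹², x¹³, x¹⁴, x¹⁵, x¹⁶, x¹⁷, x¹⁸, x¹⁹}.

Answer: {e, x, x², x³, x⁴, x⁵, x⁶, x⁷, x⁸, x⁹, x¹⁰, x¹¹, x¹², x¹³, x¹⁴, x¹⁵, x¹⁶, x¹⁷, x¹⁸, x¹⁹}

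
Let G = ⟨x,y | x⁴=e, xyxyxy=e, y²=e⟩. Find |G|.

Enumerate words in the generators, reducing via the relations: the distinct elements are
  {e, x, y, xy, x², x³, yx, xyx, x²y, x³y, yx², yx³, xyx², xyx³, x²yx, x³yx, yx²y, xyx²y, x²yx², x²yx³, x³yx², x³yx³, x²yx²y, x³yx²y}.
No further products give new elements, so |G| = 24.

Answer: 24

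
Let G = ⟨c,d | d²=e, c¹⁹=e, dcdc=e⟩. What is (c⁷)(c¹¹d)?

Compute (c⁷) · (c¹¹d) by multiplying left to right and reducing via the relations at each step:
  (c⁷) · c¹¹ = c¹⁸
  (c¹⁸) · d = c¹⁸d

Answer: c¹⁸d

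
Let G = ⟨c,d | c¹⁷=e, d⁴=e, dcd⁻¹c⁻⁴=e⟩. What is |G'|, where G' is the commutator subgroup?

G' = [G, G] is generated by all commutators. The generator-pair commutators are: [c, d] = c¹⁴.
The subgroup they normally generate is {e, c, c², c³, c⁴, c⁵, c⁶, c⁷, c⁸, c⁹, c¹⁰, c¹¹, c¹², c¹³, c¹⁴, c¹⁵, c¹⁶}, of order 17.
Check: |G/G'| = 68/17 = 4 is the order of the abelianisation.

Answer: 17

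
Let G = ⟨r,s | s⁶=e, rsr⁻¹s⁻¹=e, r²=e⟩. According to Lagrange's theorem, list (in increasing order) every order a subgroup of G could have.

|G| = 12 = 2² · 3. By Lagrange's theorem the order of any subgroup divides 12; the divisors of 12 are 1, 2, 3, 4, 6, 12.

Answer: 1, 2, 3, 4, 6, 12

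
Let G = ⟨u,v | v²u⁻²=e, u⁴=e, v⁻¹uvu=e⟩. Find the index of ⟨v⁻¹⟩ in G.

First find ord(v⁻¹) by computing successive powers:
  (v⁻¹)¹ = v⁻¹, (v⁻¹)² = u², (v⁻¹)³ = v, (v⁻¹)⁴ = e.
So |⟨v⁻¹⟩| = ord(v⁻¹) = 4. With |G| = 8, by Lagrange [G : ⟨v⁻¹⟩] = 8/4 = 2.

Answer: 2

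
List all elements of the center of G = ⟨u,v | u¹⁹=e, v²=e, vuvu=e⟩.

An element z ∈ Z(G) iff z commutes with every generator.
For example e is central: e·u = u = u·e; e·v = v = v·e.
Whereas u ∉ Z(G) since u·v = uv ≠ u¹⁸v = v·u.
Checking each of the 38 elements this way gives Z(G) = {e}, of order 1.

Answer: {e}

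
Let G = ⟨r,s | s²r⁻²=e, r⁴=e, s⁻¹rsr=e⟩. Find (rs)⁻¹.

The order of (rs) is 4 (smallest k with (rs)ᵏ = e), so (rs)⁻¹ = (rs)³ = rs⁻¹.
Check: (rs) · (rs⁻¹) → (rs) · r = s;   s · s⁻¹ = e, giving e as required.

Answer: rs⁻¹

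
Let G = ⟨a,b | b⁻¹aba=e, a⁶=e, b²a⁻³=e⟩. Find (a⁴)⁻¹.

The order of (a⁴) is 3 (smallest k with (a⁴)ᵏ = e), so (a⁴)⁻¹ = (a⁴)² = a².
Check: (a⁴) · (a²) → (a⁴) · a² = e, giving e as required.

Answer: a²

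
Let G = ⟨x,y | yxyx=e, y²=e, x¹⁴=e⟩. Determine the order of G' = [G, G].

G' = [G, G] is generated by all commutators. The generator-pair commutators are: [x, y] = x².
The subgroup they normally generate is {e, x², x⁴, x⁶, x⁸, x¹⁰, x¹²}, of order 7.
Check: |G/G'| = 28/7 = 4 is the order of the abelianisation.

Answer: 7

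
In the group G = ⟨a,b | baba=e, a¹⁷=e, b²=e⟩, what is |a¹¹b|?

Compute successive powers until reaching e:
  (a¹¹b)¹ = a¹¹b, (a¹¹b)² = e.
The smallest positive k with (a¹¹b)ᵏ = e is 2.

Answer: 2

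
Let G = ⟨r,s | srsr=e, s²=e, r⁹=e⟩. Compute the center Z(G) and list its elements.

An element z ∈ Z(G) iff z commutes with every generator.
For example e is central: e·r = r = r·e; e·s = s = s·e.
Whereas r ∉ Z(G) since r·s = rs ≠ r⁸s = s·r.
Checking each of the 18 elements this way gives Z(G) = {e}, of order 1.

Answer: {e}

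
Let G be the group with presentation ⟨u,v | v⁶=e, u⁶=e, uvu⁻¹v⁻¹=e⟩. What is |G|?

Enumerate words in the generators, reducing via the relations: the distinct elements are
  {e, u, v, uv, u², u³, u⁴, u⁵, v², v³, v⁴, v⁵, uv², uv³, uv⁴, uv⁵, u²v, u³v, u⁴v, u⁵v, u²v², u²v³, u²v⁴, u²v⁵, u³v², u³v³, u³v⁴, u³v⁵, u⁴v², u⁴v³, u⁴v⁴, u⁴v⁵, u⁵v², u⁵v³, u⁵v⁴, u⁵v⁵}.
No further products give new elements, so |G| = 36.

Answer: 36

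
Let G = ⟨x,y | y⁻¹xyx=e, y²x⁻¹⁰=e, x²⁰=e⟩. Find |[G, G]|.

G' = [G, G] is generated by all commutators. The generator-pair commutators are: [x, y] = x².
The subgroup they normally generate is {e, x², x⁴, x⁶, x⁸, x¹⁰, x¹², x¹⁴, x¹⁶, x¹⁸}, of order 10.
Check: |G/G'| = 40/10 = 4 is the order of the abelianisation.

Answer: 10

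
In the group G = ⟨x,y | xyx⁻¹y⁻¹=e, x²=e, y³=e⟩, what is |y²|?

Compute successive powers until reaching e:
  (y²)¹ = y², (y²)² = y, (y²)³ = e.
The smallest positive k with (y²)ᵏ = e is 3.

Answer: 3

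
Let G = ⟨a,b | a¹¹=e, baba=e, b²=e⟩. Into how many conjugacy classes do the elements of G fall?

The conjugacy classes (representative and size) are:
  [e] (size 1), [a¹⁰] (size 2), [a²] (size 2), [a³] (size 2), [a⁷] (size 2), [a⁶] (size 2), [a²b] (size 11).
Class equation: 1 + 2 + 2 + 2 + 2 + 2 + 11 = 22 = |G|. So G has 7 conjugacy classes.

Answer: 7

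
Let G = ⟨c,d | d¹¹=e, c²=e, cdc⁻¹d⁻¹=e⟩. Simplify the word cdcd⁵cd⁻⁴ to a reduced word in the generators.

Multiply left to right, reducing at each step:
  c · d = cd
  (cd) · c = d
  d · d⁵ = d⁶
  (d⁶) · c = cd⁶
  (cd⁶) · d⁻⁴ = cd²

Answer: cd²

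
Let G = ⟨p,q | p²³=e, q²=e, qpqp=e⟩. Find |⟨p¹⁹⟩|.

|⟨p¹⁹⟩| equals the order of p¹⁹. Compute successive powers until reaching e:
  (p¹⁹)¹ = p¹⁹, (p¹⁹)² = p¹⁵, (p¹⁹)³ = p¹¹, (p¹⁹)⁴ = p⁷, (p¹⁹)⁵ = p³, (p¹⁹)⁶ = p²², (p¹⁹)⁷ = p¹⁸, (p¹⁹)⁸ = p¹⁴, (p¹⁹)⁹ = p¹⁰, (p¹⁹)¹⁰ = p⁶, (p¹⁹)¹¹ = p², (p¹⁹)¹² = p²¹, (p¹⁹)¹³ = p¹⁷, (p¹⁹)¹⁴ = p¹³, (p¹⁹)¹⁵ = p⁹, (p¹⁹)¹⁶ = p⁵, (p¹⁹)¹⁷ = p, (p¹⁹)¹⁸ = p²⁰, (p¹⁹)¹⁹ = p¹⁶, (p¹⁹)²⁰ = p¹², (p¹⁹)²¹ = p⁸, (p¹⁹)²² = p⁴, (p¹⁹)²³ = e.
The smallest positive k with (p¹⁹)ᵏ = e is 23, so |⟨p¹⁹⟩| = 23.

Answer: 23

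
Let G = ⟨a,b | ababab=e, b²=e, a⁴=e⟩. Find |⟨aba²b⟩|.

|⟨aba²b⟩| equals the order of aba²b. Compute successive powers until reaching e:
  (aba²b)¹ = aba²b, (aba²b)² = e.
The smallest positive k with (aba²b)ᵏ = e is 2, so |⟨aba²b⟩| = 2.

Answer: 2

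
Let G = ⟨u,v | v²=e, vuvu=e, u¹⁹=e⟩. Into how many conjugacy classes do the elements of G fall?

The conjugacy classes (representative and size) are:
  [e] (size 1), [u¹⁸] (size 2), [u²] (size 2), [u¹⁶] (size 2), [u⁴] (size 2), [u¹⁴] (size 2), [u¹³] (size 2), [u¹²] (size 2), [u⁸] (size 2), [u⁹] (size 2), [v] (size 19).
Class equation: 1 + 2 + 2 + 2 + 2 + 2 + 2 + 2 + 2 + 2 + 19 = 38 = |G|. So G has 11 conjugacy classes.

Answer: 11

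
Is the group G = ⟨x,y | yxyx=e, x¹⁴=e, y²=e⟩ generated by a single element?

Every cyclic group is abelian. But x·y = xy while y·x = x¹³y, so x·y ≠ y·x and G is not abelian. Hence G is not cyclic.

Answer: No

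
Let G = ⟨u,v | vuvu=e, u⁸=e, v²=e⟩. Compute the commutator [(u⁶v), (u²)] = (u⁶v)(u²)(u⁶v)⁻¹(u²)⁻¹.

[(u⁶v), (u²)] = (u⁶v)·(u²)·(u⁶v)⁻¹·(u²)⁻¹.
  (u⁶v) · (u²) = u⁴v
  (u⁴v) · (u⁶v) = u⁶
  (u⁶) · (u⁶) = u⁴

Answer: u⁴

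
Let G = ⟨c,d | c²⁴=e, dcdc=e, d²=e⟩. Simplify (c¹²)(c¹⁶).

Compute (c¹²) · (c¹⁶) by multiplying left to right and reducing via the relations at each step:
  (c¹²) · c¹⁶ = c⁴

Answer: c⁴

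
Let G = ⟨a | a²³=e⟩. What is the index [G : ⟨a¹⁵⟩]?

First find ord(a¹⁵) by computing successive powers:
  (a¹⁵)¹ = a¹⁵, (a¹⁵)² = a⁷, (a¹⁵)³ = a²², (a¹⁵)⁴ = a¹⁴, (a¹⁵)⁵ = a⁶, (a¹⁵)⁶ = a²¹, (a¹⁵)⁷ = a¹³, (a¹⁵)⁸ = a⁵, (a¹⁵)⁹ = a²⁰, (a¹⁵)¹⁰ = a¹², (a¹⁵)¹¹ = a⁴, (a¹⁵)¹² = a¹⁹, (a¹⁵)¹³ = a¹¹, (a¹⁵)¹⁴ = a³, (a¹⁵)¹⁵ = a¹⁸, (a¹⁵)¹⁶ = a¹⁰, (a¹⁵)¹⁷ = a², (a¹⁵)¹⁸ = a¹⁷, (a¹⁵)¹⁹ = a⁹, (a¹⁵)²⁰ = a, (a¹⁵)²¹ = a¹⁶, (a¹⁵)²² = a⁸, (a¹⁵)²³ = e.
So |⟨a¹⁵⟩| = ord(a¹⁵) = 23. With |G| = 23, by Lagrange [G : ⟨a¹⁵⟩] = 23/23 = 1.

Answer: 1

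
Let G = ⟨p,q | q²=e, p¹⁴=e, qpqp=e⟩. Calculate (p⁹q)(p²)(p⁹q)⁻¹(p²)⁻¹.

[(p⁹q), (p²)] = (p⁹q)·(p²)·(p⁹q)⁻¹·(p²)⁻¹.
  (p⁹q) · (p²) = p⁷q
  (p⁷q) · (p⁹q) = p¹²
  (p¹²) · (p¹²) = p¹⁰

Answer: p¹⁰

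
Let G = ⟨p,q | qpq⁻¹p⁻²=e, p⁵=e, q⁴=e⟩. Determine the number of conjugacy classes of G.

The conjugacy classes (representative and size) are:
  [e] (size 1), [p⁴] (size 4), [p²q] (size 5), [q²] (size 5), [p³q³] (size 5).
Class equation: 1 + 4 + 5 + 5 + 5 = 20 = |G|. So G has 5 conjugacy classes.

Answer: 5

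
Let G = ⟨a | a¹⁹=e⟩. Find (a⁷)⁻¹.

The order of (a⁷) is 19 (smallest k with (a⁷)ᵏ = e), so (a⁷)⁻¹ = (a⁷)¹⁸ = a¹².
Check: (a⁷) · (a¹²) → (a⁷) · a¹² = e, giving e as required.

Answer: a¹²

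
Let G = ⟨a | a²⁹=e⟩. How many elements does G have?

G is generated by a single element, so G is cyclic. The relator gives a²⁹ = e and no smaller power is forced to be e, so the 29 powers {a, e, a², a³, a⁴, a⁵, a⁶, a⁷, a⁸, a⁹, a²², a²³, a²¹, a²⁰, a²⁴, a²⁵, a²⁶, a²⁷, a²⁸, a¹², a¹³, a¹¹, a¹⁰, a¹⁴, a¹⁵, a¹⁶, a¹⁷, a¹⁸, a¹⁹} are distinct. Hence |G| = 29.

Answer: 29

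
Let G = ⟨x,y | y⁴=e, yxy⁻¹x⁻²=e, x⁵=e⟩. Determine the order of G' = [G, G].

G' = [G, G] is generated by all commutators. The generator-pair commutators are: [x, y] = x⁴.
The subgroup they normally generate is {e, x, x², x³, x⁴}, of order 5.
Check: |G/G'| = 20/5 = 4 is the order of the abelianisation.

Answer: 5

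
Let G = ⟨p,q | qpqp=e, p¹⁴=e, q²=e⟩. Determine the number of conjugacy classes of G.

The conjugacy classes (representative and size) are:
  [e] (size 1), [p¹³] (size 2), [p²] (size 2), [p³] (size 2), [p¹⁰] (size 2), [p⁵] (size 2), [p⁸] (size 2), [p⁷] (size 1), [p⁶q] (size 7), [p⁹q] (size 7).
Class equation: 1 + 2 + 2 + 2 + 2 + 2 + 2 + 1 + 7 + 7 = 28 = |G|. So G has 10 conjugacy classes.

Answer: 10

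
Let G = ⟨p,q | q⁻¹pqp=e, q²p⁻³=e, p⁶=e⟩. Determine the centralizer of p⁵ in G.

⟨p⁵⟩ ⊆ C_G(p⁵) since powers of p⁵ commute with p⁵; so |C_G(p⁵)| ≥ |⟨p⁵⟩| = 6.
By orbit–stabilizer, |C_G(p⁵)| = |G| / |conj. class of p⁵| = 12 / 2 = 6.
The 6 elements commuting with p⁵ are {e, p, p², p³, p⁴, p⁵}.

Answer: {e, p, p², p³, p⁴, p⁵}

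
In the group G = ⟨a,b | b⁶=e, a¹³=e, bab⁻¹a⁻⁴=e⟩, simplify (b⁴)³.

Compute successive powers of (b⁴), reducing at each step:
  (b⁴)²: (b⁴) · b⁴ = b²
  (b⁴)³: (b²) · b⁴ = e

Answer: e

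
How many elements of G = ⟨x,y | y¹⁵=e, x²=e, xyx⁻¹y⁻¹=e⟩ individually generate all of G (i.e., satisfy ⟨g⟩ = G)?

G is cyclic of order 30. An element generates G iff its order is 30, and a cyclic group of order 30 has exactly φ(30) = 8 such elements.

Answer: 8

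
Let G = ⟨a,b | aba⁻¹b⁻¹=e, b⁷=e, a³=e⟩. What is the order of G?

Enumerate words in the generators, reducing via the relations: the distinct elements are
  {a, b, e, ab, a², b², b³, b⁴, b⁵, b⁶, ab², ab³, ab⁴, ab⁵, ab⁶, a²b, a²b², a²b³, a²b⁴, a²b⁵, a²b⁶}.
No further products give new elements, so |G| = 21.

Answer: 21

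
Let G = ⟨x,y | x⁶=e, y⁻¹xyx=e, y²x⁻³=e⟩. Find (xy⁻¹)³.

Compute successive powers of (xy⁻¹), reducing at each step:
  (xy⁻¹)²: (xy⁻¹) · x = y⁻¹;   (y⁻¹) · y⁻¹ = x³
  (xy⁻¹)³: (x³) · x = x⁴;   (x⁴) · y⁻¹ = xy

Answer: xy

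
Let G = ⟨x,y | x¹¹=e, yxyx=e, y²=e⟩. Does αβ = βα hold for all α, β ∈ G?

x·y = xy but y·x = x¹⁰y, so x·y ≠ y·x and G is not abelian.

Answer: No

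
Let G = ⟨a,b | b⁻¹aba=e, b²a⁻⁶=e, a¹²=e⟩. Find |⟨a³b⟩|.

|⟨a³b⟩| equals the order of a³b. Compute successive powers until reaching e:
  (a³b)¹ = a³b, (a³b)² = a⁶, (a³b)³ = a³b⁻¹, (a³b)⁴ = e.
The smallest positive k with (a³b)ᵏ = e is 4, so |⟨a³b⟩| = 4.

Answer: 4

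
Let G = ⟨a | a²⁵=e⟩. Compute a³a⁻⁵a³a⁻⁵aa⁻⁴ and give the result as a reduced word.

Multiply left to right, reducing at each step:
  (a³) · a⁻⁵ = a²³
  (a²³) · a³ = a
  a · a⁻⁵ = a²¹
  (a²¹) · a = a²²
  (a²²) · a⁻⁴ = a¹⁸

Answer: a¹⁸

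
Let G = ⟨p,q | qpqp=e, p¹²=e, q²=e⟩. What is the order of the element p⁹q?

Compute successive powers until reaching e:
  (p⁹q)¹ = p⁹q, (p⁹q)² = e.
The smallest positive k with (p⁹q)ᵏ = e is 2.

Answer: 2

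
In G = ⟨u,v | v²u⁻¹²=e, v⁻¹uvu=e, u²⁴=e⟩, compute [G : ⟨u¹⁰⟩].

First find ord(u¹⁰) by computing successive powers:
  (u¹⁰)¹ = u¹⁰, (u¹⁰)² = u²⁰, (u¹⁰)³ = u⁶, (u¹⁰)⁴ = u¹⁶, (u¹⁰)⁵ = u², (u¹⁰)⁶ = u¹², (u¹⁰)⁷ = u²², (u¹⁰)⁸ = u⁸, (u¹⁰)⁹ = u¹⁸, (u¹⁰)¹⁰ = u⁴, (u¹⁰)¹¹ = u¹⁴, (u¹⁰)¹² = e.
So |⟨u¹⁰⟩| = ord(u¹⁰) = 12. With |G| = 48, by Lagrange [G : ⟨u¹⁰⟩] = 48/12 = 4.

Answer: 4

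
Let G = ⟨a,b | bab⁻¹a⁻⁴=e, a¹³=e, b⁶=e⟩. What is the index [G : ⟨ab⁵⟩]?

First find ord(ab⁵) by computing successive powers:
  (ab⁵)¹ = ab⁵, (ab⁵)² = a¹¹b⁴, (ab⁵)³ = a⁷b³, (ab⁵)⁴ = a⁶b², (ab⁵)⁵ = a⁹b, (ab⁵)⁶ = e.
So |⟨ab⁵⟩| = ord(ab⁵) = 6. With |G| = 78, by Lagrange [G : ⟨ab⁵⟩] = 78/6 = 13.

Answer: 13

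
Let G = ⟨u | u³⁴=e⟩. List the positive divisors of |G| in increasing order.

|G| = 34 = 2 · 17. By Lagrange's theorem the order of any subgroup divides 34; the divisors of 34 are 1, 2, 17, 34.

Answer: 1, 2, 17, 34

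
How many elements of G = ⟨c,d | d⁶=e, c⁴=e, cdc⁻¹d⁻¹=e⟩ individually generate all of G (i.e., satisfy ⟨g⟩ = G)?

⟨g⟩ = G would require ord(g) = |G| = 24, but the maximum element order in G is 12 < 24. So G is not cyclic and no single element generates it: the count is 0.

Answer: 0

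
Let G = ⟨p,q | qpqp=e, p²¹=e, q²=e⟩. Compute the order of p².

Compute successive powers until reaching e:
  (p²)¹ = p², (p²)² = p⁴, (p²)³ = p⁶, (p²)⁴ = p⁸, (p²)⁵ = p¹⁰, (p²)⁶ = p¹², (p²)⁷ = p¹⁴, (p²)⁸ = p¹⁶, (p²)⁹ = p¹⁸, (p²)¹⁰ = p²⁰, (p²)¹¹ = p, (p²)¹² = p³, (p²)¹³ = p⁵, (p²)¹⁴ = p⁷, (p²)¹⁵ = p⁹, (p²)¹⁶ = p¹¹, (p²)¹⁷ = p¹³, (p²)¹⁸ = p¹⁵, (p²)¹⁹ = p¹⁷, (p²)²⁰ = p¹⁹, (p²)²¹ = e.
The smallest positive k with (p²)ᵏ = e is 21.

Answer: 21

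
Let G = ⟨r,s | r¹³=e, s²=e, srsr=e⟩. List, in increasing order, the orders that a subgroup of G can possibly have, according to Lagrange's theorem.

|G| = 26 = 2 · 13. By Lagrange's theorem the order of any subgroup divides 26; the divisors of 26 are 1, 2, 13, 26.

Answer: 1, 2, 13, 26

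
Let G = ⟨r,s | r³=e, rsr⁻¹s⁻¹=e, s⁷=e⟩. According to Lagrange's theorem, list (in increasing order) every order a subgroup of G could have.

|G| = 21 = 3 · 7. By Lagrange's theorem the order of any subgroup divides 21; the divisors of 21 are 1, 3, 7, 21.

Answer: 1, 3, 7, 21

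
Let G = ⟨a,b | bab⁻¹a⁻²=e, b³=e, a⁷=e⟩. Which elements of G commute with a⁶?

⟨a⁶⟩ ⊆ C_G(a⁶) since powers of a⁶ commute with a⁶; so |C_G(a⁶)| ≥ |⟨a⁶⟩| = 7.
By orbit–stabilizer, |C_G(a⁶)| = |G| / |conj. class of a⁶| = 21 / 3 = 7.
The 7 elements commuting with a⁶ are {e, a, a², a³, a⁴, a⁵, a⁶}.

Answer: {e, a, a², a³, a⁴, a⁵, a⁶}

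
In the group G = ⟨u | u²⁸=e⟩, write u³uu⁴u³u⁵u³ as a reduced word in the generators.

Multiply left to right, reducing at each step:
  (u³) · u = u⁴
  (u⁴) · u⁴ = u⁸
  (u⁸) · u³ = u¹¹
  (u¹¹) · u⁵ = u¹⁶
  (u¹⁶) · u³ = u¹⁹

Answer: u¹⁹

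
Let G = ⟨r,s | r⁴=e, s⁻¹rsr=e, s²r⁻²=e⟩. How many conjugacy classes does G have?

The conjugacy classes (representative and size) are:
  [e] (size 1), [r³] (size 2), [r²] (size 1), [s⁻¹] (size 2), [rs⁻¹] (size 2).
Class equation: 1 + 2 + 1 + 2 + 2 = 8 = |G|. So G has 5 conjugacy classes.

Answer: 5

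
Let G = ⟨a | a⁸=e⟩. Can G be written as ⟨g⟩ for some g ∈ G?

|G| = 8. The element a has order 8 (its powers give 8 distinct elements), so ⟨a⟩ = G and G is cyclic.

Answer: Yes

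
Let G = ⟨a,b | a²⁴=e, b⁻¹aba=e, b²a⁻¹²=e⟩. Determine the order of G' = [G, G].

G' = [G, G] is generated by all commutators. The generator-pair commutators are: [a, b] = a².
The subgroup they normally generate is {e, a², a⁴, a⁶, a⁸, a¹⁰, a¹², a¹⁴, a¹⁶, a¹⁸, a²⁰, a²²}, of order 12.
Check: |G/G'| = 48/12 = 4 is the order of the abelianisation.

Answer: 12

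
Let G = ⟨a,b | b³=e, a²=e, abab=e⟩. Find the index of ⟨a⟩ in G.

First find ord(a) by computing successive powers:
  a¹ = a, a² = e.
So |⟨a⟩| = ord(a) = 2. With |G| = 6, by Lagrange [G : ⟨a⟩] = 6/2 = 3.

Answer: 3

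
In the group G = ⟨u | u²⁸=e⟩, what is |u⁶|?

Compute successive powers until reaching e:
  (u⁶)¹ = u⁶, (u⁶)² = u¹², (u⁶)³ = u¹⁸, (u⁶)⁴ = u²⁴, (u⁶)⁵ = u², (u⁶)⁶ = u⁸, (u⁶)⁷ = u¹⁴, (u⁶)⁸ = u²⁰, (u⁶)⁹ = u²⁶, (u⁶)¹⁰ = u⁴, (u⁶)¹¹ = u¹⁰, (u⁶)¹² = u¹⁶, (u⁶)¹³ = u²², (u⁶)¹⁴ = e.
The smallest positive k with (u⁶)ᵏ = e is 14.

Answer: 14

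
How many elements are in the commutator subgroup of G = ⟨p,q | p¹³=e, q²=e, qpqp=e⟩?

G' = [G, G] is generated by all commutators. The generator-pair commutators are: [p, q] = p².
The subgroup they normally generate is {e, p, p², p³, p⁴, p⁵, p⁶, p⁷, p⁸, p⁹, p¹⁰, p¹¹, p¹²}, of order 13.
Check: |G/G'| = 26/13 = 2 is the order of the abelianisation.

Answer: 13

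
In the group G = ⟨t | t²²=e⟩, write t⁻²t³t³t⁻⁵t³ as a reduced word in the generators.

Multiply left to right, reducing at each step:
  (t²⁰) · t³ = t
  t · t³ = t⁴
  (t⁴) · t⁻⁵ = t²¹
  (t²¹) · t³ = t²

Answer: t²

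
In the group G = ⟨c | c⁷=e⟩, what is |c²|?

Compute successive powers until reaching e:
  (c²)¹ = c², (c²)² = c⁴, (c²)³ = c⁶, (c²)⁴ = c, (c²)⁵ = c³, (c²)⁶ = c⁵, (c²)⁷ = e.
The smallest positive k with (c²)ᵏ = e is 7.

Answer: 7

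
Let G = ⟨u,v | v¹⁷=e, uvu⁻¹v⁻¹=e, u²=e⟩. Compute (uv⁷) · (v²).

Compute (uv⁷) · (v²) by multiplying left to right and reducing via the relations at each step:
  (uv⁷) · v² = uv⁹

Answer: uv⁹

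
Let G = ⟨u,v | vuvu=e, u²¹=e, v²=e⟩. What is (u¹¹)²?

Compute successive powers of (u¹¹), reducing at each step:
  (u¹¹)²: (u¹¹) · u¹¹ = u

Answer: u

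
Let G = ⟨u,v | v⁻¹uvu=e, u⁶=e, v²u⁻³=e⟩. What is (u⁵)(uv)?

Compute (u⁵) · (uv) by multiplying left to right and reducing via the relations at each step:
  (u⁵) · u = e
  e · v = v

Answer: v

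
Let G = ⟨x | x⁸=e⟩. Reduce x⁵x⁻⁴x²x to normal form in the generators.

Multiply left to right, reducing at each step:
  (x⁵) · x⁻⁴ = x
  x · x² = x³
  (x³) · x = x⁴

Answer: x⁴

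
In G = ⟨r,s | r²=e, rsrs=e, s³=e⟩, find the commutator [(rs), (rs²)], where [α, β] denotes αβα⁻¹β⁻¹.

[(rs), (rs²)] = (rs)·(rs²)·(rs)⁻¹·(rs²)⁻¹.
  (rs) · (rs²) = s
  s · (rs) = r
  r · (rs²) = s²

Answer: s²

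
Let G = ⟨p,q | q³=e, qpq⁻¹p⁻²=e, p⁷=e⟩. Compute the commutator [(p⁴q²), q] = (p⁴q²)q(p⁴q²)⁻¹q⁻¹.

[(p⁴q²), q] = (p⁴q²)·q·(p⁴q²)⁻¹·q⁻¹.
  (p⁴q²) · q = p⁴
  (p⁴) · (p⁶q) = p³q
  (p³q) · (q²) = p³

Answer: p³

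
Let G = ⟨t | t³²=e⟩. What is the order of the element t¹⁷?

Compute successive powers until reaching e:
  (t¹⁷)¹ = t¹⁷, (t¹⁷)² = t², (t¹⁷)³ = t¹⁹, (t¹⁷)⁴ = t⁴, (t¹⁷)⁵ = t²¹, (t¹⁷)⁶ = t⁶, (t¹⁷)⁷ = t²³, (t¹⁷)⁸ = t⁸, (t¹⁷)⁹ = t²⁵, (t¹⁷)¹⁰ = t¹⁰, (t¹⁷)¹¹ = t²⁷, (t¹⁷)¹² = t¹², (t¹⁷)¹³ = t²⁹, (t¹⁷)¹⁴ = t¹⁴, (t¹⁷)¹⁵ = t³¹, (t¹⁷)¹⁶ = t¹⁶, (t¹⁷)¹⁷ = t, (t¹⁷)¹⁸ = t¹⁸, (t¹⁷)¹⁹ = t³, (t¹⁷)²⁰ = t²⁰, (t¹⁷)²¹ = t⁵, (t¹⁷)²² = t²², (t¹⁷)²³ = t⁷, (t¹⁷)²⁴ = t²⁴, (t¹⁷)²⁵ = t⁹, (t¹⁷)²⁶ = t²⁶, (t¹⁷)²⁷ = t¹¹, (t¹⁷)²⁸ = t²⁸, (t¹⁷)²⁹ = t¹³, (t¹⁷)³⁰ = t³⁰, (t¹⁷)³¹ = t¹⁵, (t¹⁷)³² = e.
The smallest positive k with (t¹⁷)ᵏ = e is 32.

Answer: 32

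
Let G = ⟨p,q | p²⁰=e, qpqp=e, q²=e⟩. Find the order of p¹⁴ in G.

Compute successive powers until reaching e:
  (p¹⁴)¹ = p¹⁴, (p¹⁴)² = p⁸, (p¹⁴)³ = p², (p¹⁴)⁴ = p¹⁶, (p¹⁴)⁵ = p¹⁰, (p¹⁴)⁶ = p⁴, (p¹⁴)⁷ = p¹⁸, (p¹⁴)⁸ = p¹², (p¹⁴)⁹ = p⁶, (p¹⁴)¹⁰ = e.
The smallest positive k with (p¹⁴)ᵏ = e is 10.

Answer: 10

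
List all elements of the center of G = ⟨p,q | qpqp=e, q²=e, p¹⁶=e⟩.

An element z ∈ Z(G) iff z commutes with every generator.
For example p⁸ is central: (p⁸)·p = p⁹ = p·(p⁸); (p⁸)·q = p⁸q = q·(p⁸).
Whereas p ∉ Z(G) since p·q = pq ≠ p¹⁵q = q·p.
Checking each of the 32 elements this way gives Z(G) = {e, p⁸}, of order 2.

Answer: {e, p⁸}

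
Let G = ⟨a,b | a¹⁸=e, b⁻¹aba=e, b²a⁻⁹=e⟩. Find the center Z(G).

An element z ∈ Z(G) iff z commutes with every generator.
For example a⁹ is central: (a⁹)·a = a¹⁰ = a·(a⁹); (a⁹)·b = b⁻¹ = b·(a⁹).
Whereas a ∉ Z(G) since a·b = ab ≠ a⁸b⁻¹ = b·a.
Checking each of the 36 elements this way gives Z(G) = {e, a⁹}, of order 2.

Answer: {e, a⁹}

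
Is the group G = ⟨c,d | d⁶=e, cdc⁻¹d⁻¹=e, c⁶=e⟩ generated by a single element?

|G| = 36, but the maximum element order in G is 6 < 36. No single element generates all of G, so G is not cyclic.

Answer: No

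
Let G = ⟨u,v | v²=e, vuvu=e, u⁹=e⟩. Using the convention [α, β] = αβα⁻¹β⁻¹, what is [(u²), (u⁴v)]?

[(u²), (u⁴v)] = (u²)·(u⁴v)·(u²)⁻¹·(u⁴v)⁻¹.
  (u²) · (u⁴v) = u⁶v
  (u⁶v) · (u⁷) = u⁸v
  (u⁸v) · (u⁴v) = u⁴

Answer: u⁴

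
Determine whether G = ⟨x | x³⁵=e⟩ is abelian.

G has a single generator, so G is cyclic and hence abelian.

Answer: Yes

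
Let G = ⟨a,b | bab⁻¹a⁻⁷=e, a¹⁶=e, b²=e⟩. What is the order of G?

Enumerate words in the generators, reducing via the relations: the distinct elements are
  {a, b, e, ab, a², a³, a⁴, a⁵, a⁶, a⁷, a⁸, a⁹, a²b, a³b, a¹², a¹³, a¹¹, a¹⁰, a¹⁴, a¹⁵, a⁴b, a⁵b, a⁶b, a⁷b, a⁸b, a⁹b, a¹²b, a¹³b, a¹¹b, a¹⁰b, a¹⁴b, a¹⁵b}.
No further products give new elements, so |G| = 32.

Answer: 32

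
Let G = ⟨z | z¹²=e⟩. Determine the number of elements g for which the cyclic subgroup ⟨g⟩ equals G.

G is cyclic of order 12. An element generates G iff its order is 12, and a cyclic group of order 12 has exactly φ(12) = 4 such elements.

Answer: 4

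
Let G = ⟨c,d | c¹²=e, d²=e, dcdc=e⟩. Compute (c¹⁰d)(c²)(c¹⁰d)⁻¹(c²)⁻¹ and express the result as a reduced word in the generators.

[(c¹⁰d), (c²)] = (c¹⁰d)·(c²)·(c¹⁰d)⁻¹·(c²)⁻¹.
  (c¹⁰d) · (c²) = c⁸d
  (c⁸d) · (c¹⁰d) = c¹⁰
  (c¹⁰) · (c¹⁰) = c⁸

Answer: c⁸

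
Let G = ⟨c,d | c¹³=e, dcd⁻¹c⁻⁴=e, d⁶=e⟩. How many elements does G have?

Enumerate words in the generators, reducing via the relations: the distinct elements are
  {c, d, e, cd, c², c³, c⁴, c⁵, c⁶, c⁷, c⁸, c⁹, d², d³, d⁴, d⁵, cd², cd³, cd⁴, cd⁵, c²d, c³d, c¹², c¹¹, c¹⁰, c⁴d, c⁵d, c⁶d, c⁷d, c⁸d, c⁹d, c²d², c²d³, c²d⁴, c²d⁵, c³d², c³d³, c³d⁴, c³d⁵, c¹²d, c¹¹d, c¹⁰d, c⁴d², c⁴d³, c⁴d⁴, c⁴d⁵, c⁵d², c⁵d³, c⁵d⁴, c⁵d⁵, c⁶d², c⁶d³, c⁶d⁴, c⁶d⁵, c⁷d², c⁷d³, c⁷d⁴, c⁷d⁵, c⁸d², c⁸d³, c⁸d⁴, c⁸d⁵, c⁹d², c⁹d³, c⁹d⁴, c⁹d⁵, c¹²d², c¹²d³, c¹²d⁴, c¹²d⁵, c¹¹d², c¹¹d³, c¹¹d⁴, c¹¹d⁵, c¹⁰d², c¹⁰d³, c¹⁰d⁴, c¹⁰d⁵}.
No further products give new elements, so |G| = 78.

Answer: 78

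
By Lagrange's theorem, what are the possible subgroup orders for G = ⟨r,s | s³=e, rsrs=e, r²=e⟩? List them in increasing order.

|G| = 6 = 2 · 3. By Lagrange's theorem the order of any subgroup divides 6; the divisors of 6 are 1, 2, 3, 6.

Answer: 1, 2, 3, 6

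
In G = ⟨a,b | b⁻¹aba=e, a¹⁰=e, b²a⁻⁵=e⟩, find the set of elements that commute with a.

⟨a⟩ ⊆ C_G(a) since powers of a commute with a; so |C_G(a)| ≥ |⟨a⟩| = 10.
By orbit–stabilizer, |C_G(a)| = |G| / |conj. class of a| = 20 / 2 = 10.
The 10 elements commuting with a are {e, a, a², a³, a⁴, a⁵, a⁶, a⁷, a⁸, a⁹}.

Answer: {e, a, a², a³, a⁴, a⁵, a⁶, a⁷, a⁸, a⁹}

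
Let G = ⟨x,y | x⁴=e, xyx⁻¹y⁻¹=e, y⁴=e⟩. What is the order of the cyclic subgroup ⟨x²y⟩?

|⟨x²y⟩| equals the order of x²y. Compute successive powers until reaching e:
  (x²y)¹ = x²y, (x²y)² = y², (x²y)³ = x²y³, (x²y)⁴ = e.
The smallest positive k with (x²y)ᵏ = e is 4, so |⟨x²y⟩| = 4.

Answer: 4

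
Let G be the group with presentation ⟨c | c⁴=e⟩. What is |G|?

G is generated by a single element, so G is cyclic. The relator gives c⁴ = e and no smaller power is forced to be e, so the 4 powers {c, e, c², c³} are distinct. Hence |G| = 4.

Answer: 4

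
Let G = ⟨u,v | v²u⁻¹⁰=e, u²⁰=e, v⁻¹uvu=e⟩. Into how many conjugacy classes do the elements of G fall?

The conjugacy classes (representative and size) are:
  [e] (size 1), [u] (size 2), [u²] (size 2), [u³] (size 2), [u⁴] (size 2), [u⁵] (size 2), [u¹⁴] (size 2), [u⁷] (size 2), [u⁸] (size 2), [u¹¹] (size 2), [u¹⁰] (size 1), [u²v⁻¹] (size 10), [u⁹v] (size 10).
Class equation: 1 + 2 + 2 + 2 + 2 + 2 + 2 + 2 + 2 + 2 + 1 + 10 + 10 = 40 = |G|. So G has 13 conjugacy classes.

Answer: 13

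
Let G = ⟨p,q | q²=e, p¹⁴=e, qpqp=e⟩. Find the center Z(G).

An element z ∈ Z(G) iff z commutes with every generator.
For example p⁷ is central: (p⁷)·p = p⁸ = p·(p⁷); (p⁷)·q = p⁷q = q·(p⁷).
Whereas p ∉ Z(G) since p·q = pq ≠ p¹³q = q·p.
Checking each of the 28 elements this way gives Z(G) = {e, p⁷}, of order 2.

Answer: {e, p⁷}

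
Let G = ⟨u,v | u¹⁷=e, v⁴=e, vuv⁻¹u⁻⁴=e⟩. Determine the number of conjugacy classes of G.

The conjugacy classes (representative and size) are:
  [e] (size 1), [u⁴] (size 4), [u²] (size 4), [u⁵] (size 4), [u¹¹] (size 4), [u⁷v] (size 17), [u³v²] (size 17), [u⁹v³] (size 17).
Class equation: 1 + 4 + 4 + 4 + 4 + 17 + 17 + 17 = 68 = |G|. So G has 8 conjugacy classes.

Answer: 8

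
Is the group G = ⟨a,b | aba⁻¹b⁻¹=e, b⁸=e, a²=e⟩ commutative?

Each pair of generators commutes: a·b = ab = b·a. Since the generators pairwise commute, every element of G commutes with every other, so G is abelian.

Answer: Yes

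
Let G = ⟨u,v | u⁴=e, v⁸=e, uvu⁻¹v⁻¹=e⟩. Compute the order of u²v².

Compute successive powers until reaching e:
  (u²v²)¹ = u²v², (u²v²)² = v⁴, (u²v²)³ = u²v⁶, (u²v²)⁴ = e.
The smallest positive k with (u²v²)ᵏ = e is 4.

Answer: 4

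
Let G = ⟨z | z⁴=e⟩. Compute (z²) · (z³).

Compute (z²) · (z³) by multiplying left to right and reducing via the relations at each step:
  (z²) · z³ = z

Answer: z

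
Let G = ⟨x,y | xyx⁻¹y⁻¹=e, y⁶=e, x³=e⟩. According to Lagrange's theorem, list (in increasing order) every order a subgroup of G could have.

|G| = 18 = 2 · 3². By Lagrange's theorem the order of any subgroup divides 18; the divisors of 18 are 1, 2, 3, 6, 9, 18.

Answer: 1, 2, 3, 6, 9, 18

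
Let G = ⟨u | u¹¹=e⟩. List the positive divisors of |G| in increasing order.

|G| = 11 = 11. By Lagrange's theorem the order of any subgroup divides 11; the divisors of 11 are 1, 11.

Answer: 1, 11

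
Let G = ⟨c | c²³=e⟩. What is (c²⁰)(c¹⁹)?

Compute (c²⁰) · (c¹⁹) by multiplying left to right and reducing via the relations at each step:
  (c²⁰) · c¹⁹ = c¹⁶

Answer: c¹⁶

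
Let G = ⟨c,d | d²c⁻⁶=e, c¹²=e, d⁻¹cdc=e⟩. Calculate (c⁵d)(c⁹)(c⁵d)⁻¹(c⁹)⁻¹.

[(c⁵d), (c⁹)] = (c⁵d)·(c⁹)·(c⁵d)⁻¹·(c⁹)⁻¹.
  (c⁵d) · (c⁹) = c²d⁻¹
  (c²d⁻¹) · (c⁵d⁻¹) = c³
  (c³) · (c³) = c⁶

Answer: c⁶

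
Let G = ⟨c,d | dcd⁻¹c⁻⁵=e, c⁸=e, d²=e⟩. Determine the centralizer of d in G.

⟨d⟩ ⊆ C_G(d) since powers of d commute with d; so |C_G(d)| ≥ |⟨d⟩| = 2.
By orbit–stabilizer, |C_G(d)| = |G| / |conj. class of d| = 16 / 2 = 8.
The 8 elements commuting with d are {e, c², c⁴, c⁶, d, c⁶d, c²d, c⁴d}.

Answer: {e, c², c⁴, c⁶, d, c⁶d, c²d, c⁴d}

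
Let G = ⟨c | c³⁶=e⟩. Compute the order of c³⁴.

Compute successive powers until reaching e:
  (c³⁴)¹ = c³⁴, (c³⁴)² = c³², (c³⁴)³ = c³⁰, (c³⁴)⁴ = c²⁸, (c³⁴)⁵ = c²⁶, (c³⁴)⁶ = c²⁴, (c³⁴)⁷ = c²², (c³⁴)⁸ = c²⁰, (c³⁴)⁹ = c¹⁸, (c³⁴)¹⁰ = c¹⁶, (c³⁴)¹¹ = c¹⁴, (c³⁴)¹² = c¹², (c³⁴)¹³ = c¹⁰, (c³⁴)¹⁴ = c⁸, (c³⁴)¹⁵ = c⁶, (c³⁴)¹⁶ = c⁴, (c³⁴)¹⁷ = c², (c³⁴)¹⁸ = e.
The smallest positive k with (c³⁴)ᵏ = e is 18.

Answer: 18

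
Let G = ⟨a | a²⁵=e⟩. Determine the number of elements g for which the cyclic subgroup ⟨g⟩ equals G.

G is cyclic of order 25. An element generates G iff its order is 25, and a cyclic group of order 25 has exactly φ(25) = 20 such elements.

Answer: 20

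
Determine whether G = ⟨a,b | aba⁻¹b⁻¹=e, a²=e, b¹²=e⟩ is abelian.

Each pair of generators commutes: a·b = ab = b·a. Since the generators pairwise commute, every element of G commutes with every other, so G is abelian.

Answer: Yes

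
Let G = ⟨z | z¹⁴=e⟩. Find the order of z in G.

Compute successive powers until reaching e:
  z¹ = z, z² = z², z³ = z³, z⁴ = z⁴, z⁵ = z⁵, z⁶ = z⁶, z⁷ = z⁷, z⁸ = z⁸, z⁹ = z⁹, z¹⁰ = z¹⁰, z¹¹ = z¹¹, z¹² = z¹², z¹³ = z¹³, z¹⁴ = e.
The smallest positive k with zᵏ = e is 14.

Answer: 14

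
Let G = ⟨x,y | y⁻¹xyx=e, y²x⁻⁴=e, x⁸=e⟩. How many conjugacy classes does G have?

The conjugacy classes (representative and size) are:
  [e] (size 1), [x⁷] (size 2), [x⁶] (size 2), [x³] (size 2), [x⁴] (size 1), [x²y⁻¹] (size 4), [x³y⁻¹] (size 4).
Class equation: 1 + 2 + 2 + 2 + 1 + 4 + 4 = 16 = |G|. So G has 7 conjugacy classes.

Answer: 7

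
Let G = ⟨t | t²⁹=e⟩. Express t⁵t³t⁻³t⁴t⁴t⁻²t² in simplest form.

Multiply left to right, reducing at each step:
  (t⁵) · t³ = t⁸
  (t⁸) · t⁻³ = t⁵
  (t⁵) · t⁴ = t⁹
  (t⁹) · t⁴ = t¹³
  (t¹³) · t⁻² = t¹¹
  (t¹¹) · t² = t¹³

Answer: t¹³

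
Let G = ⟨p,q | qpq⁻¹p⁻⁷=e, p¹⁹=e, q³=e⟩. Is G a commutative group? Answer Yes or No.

p·q = pq but q·p = p⁷q, so p·q ≠ q·p and G is not abelian.

Answer: No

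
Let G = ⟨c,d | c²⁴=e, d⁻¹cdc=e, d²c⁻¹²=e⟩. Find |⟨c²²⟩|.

|⟨c²²⟩| equals the order of c²². Compute successive powers until reaching e:
  (c²²)¹ = c²², (c²²)² = c²⁰, (c²²)³ = c¹⁸, (c²²)⁴ = c¹⁶, (c²²)⁵ = c¹⁴, (c²²)⁶ = c¹², (c²²)⁷ = c¹⁰, (c²²)⁸ = c⁸, (c²²)⁹ = c⁶, (c²²)¹⁰ = c⁴, (c²²)¹¹ = c², (c²²)¹² = e.
The smallest positive k with (c²²)ᵏ = e is 12, so |⟨c²²⟩| = 12.

Answer: 12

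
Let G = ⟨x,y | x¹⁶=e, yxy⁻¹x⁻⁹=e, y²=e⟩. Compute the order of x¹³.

Compute successive powers until reaching e:
  (x¹³)¹ = x¹³, (x¹³)² = x¹⁰, (x¹³)³ = x⁷, (x¹³)⁴ = x⁴, (x¹³)⁵ = x, (x¹³)⁶ = x¹⁴, (x¹³)⁷ = x¹¹, (x¹³)⁸ = x⁸, (x¹³)⁹ = x⁵, (x¹³)¹⁰ = x², (x¹³)¹¹ = x¹⁵, (x¹³)¹² = x¹², (x¹³)¹³ = x⁹, (x¹³)¹⁴ = x⁶, (x¹³)¹⁵ = x³, (x¹³)¹⁶ = e.
The smallest positive k with (x¹³)ᵏ = e is 16.

Answer: 16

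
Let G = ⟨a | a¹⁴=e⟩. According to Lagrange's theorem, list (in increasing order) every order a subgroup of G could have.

|G| = 14 = 2 · 7. By Lagrange's theorem the order of any subgroup divides 14; the divisors of 14 are 1, 2, 7, 14.

Answer: 1, 2, 7, 14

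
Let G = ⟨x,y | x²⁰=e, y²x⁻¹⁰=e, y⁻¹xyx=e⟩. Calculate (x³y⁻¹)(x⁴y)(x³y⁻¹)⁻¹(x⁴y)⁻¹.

[(x³y⁻¹), (x⁴y)] = (x³y⁻¹)·(x⁴y)·(x³y⁻¹)⁻¹·(x⁴y)⁻¹.
  (x³y⁻¹) · (x⁴y) = x¹⁹
  (x¹⁹) · (x³y) = x²y
  (x²y) · (x⁴y⁻¹) = x¹⁸

Answer: x¹⁸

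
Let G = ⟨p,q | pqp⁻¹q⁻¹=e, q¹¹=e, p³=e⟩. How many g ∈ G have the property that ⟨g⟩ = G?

G is cyclic of order 33. An element generates G iff its order is 33, and a cyclic group of order 33 has exactly φ(33) = 20 such elements.

Answer: 20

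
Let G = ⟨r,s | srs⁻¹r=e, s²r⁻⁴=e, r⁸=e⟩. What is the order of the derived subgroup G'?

G' = [G, G] is generated by all commutators. The generator-pair commutators are: [r, s] = r².
The subgroup they normally generate is {e, r², r⁴, r⁶}, of order 4.
Check: |G/G'| = 16/4 = 4 is the order of the abelianisation.

Answer: 4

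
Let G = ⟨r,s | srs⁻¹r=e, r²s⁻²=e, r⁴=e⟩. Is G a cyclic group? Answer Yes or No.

Every cyclic group is abelian. But r·s = rs while s·r = rs⁻¹, so r·s ≠ s·r and G is not abelian. Hence G is not cyclic.

Answer: No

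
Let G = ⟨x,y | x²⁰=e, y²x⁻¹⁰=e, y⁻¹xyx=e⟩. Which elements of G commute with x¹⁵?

⟨x¹⁵⟩ ⊆ C_G(x¹⁵) since powers of x¹⁵ commute with x¹⁵; so |C_G(x¹⁵)| ≥ |⟨x¹⁵⟩| = 4.
By orbit–stabilizer, |C_G(x¹⁵)| = |G| / |conj. class of x¹⁵| = 40 / 2 = 20.
The 20 elements commuting with x¹⁵ are {e, x, x², x³, x⁴, x⁵, x⁶, x⁷, x⁸, x⁹, x¹⁰, x¹¹, x¹², x¹³, x¹⁴, x¹⁵, x¹⁶, x¹⁷, x¹⁸, x¹⁹}.

Answer: {e, x, x², x³, x⁴, x⁵, x⁶, x⁷, x⁸, x⁹, x¹⁰, x¹¹, x¹², x¹³, x¹⁴, x¹⁵, x¹⁶, x¹⁷, x¹⁸, x¹⁹}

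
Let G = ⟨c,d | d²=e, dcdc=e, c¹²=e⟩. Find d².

Compute successive powers of d, reducing at each step:
  d²: d · d = e

Answer: e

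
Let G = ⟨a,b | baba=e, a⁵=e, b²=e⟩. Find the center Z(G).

An element z ∈ Z(G) iff z commutes with every generator.
For example e is central: e·a = a = a·e; e·b = b = b·e.
Whereas a ∉ Z(G) since a·b = ab ≠ a⁴b = b·a.
Checking each of the 10 elements this way gives Z(G) = {e}, of order 1.

Answer: {e}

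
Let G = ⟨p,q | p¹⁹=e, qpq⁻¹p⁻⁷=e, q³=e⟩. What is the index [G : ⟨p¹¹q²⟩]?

First find ord(p¹¹q²) by computing successive powers:
  (p¹¹q²)¹ = p¹¹q², (p¹¹q²)² = p¹⁸q, (p¹¹q²)³ = e.
So |⟨p¹¹q²⟩| = ord(p¹¹q²) = 3. With |G| = 57, by Lagrange [G : ⟨p¹¹q²⟩] = 57/3 = 19.

Answer: 19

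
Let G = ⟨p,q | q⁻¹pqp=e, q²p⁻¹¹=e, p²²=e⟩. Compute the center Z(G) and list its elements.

An element z ∈ Z(G) iff z commutes with every generator.
For example p¹¹ is central: (p¹¹)·p = p¹² = p·(p¹¹); (p¹¹)·q = q⁻¹ = q·(p¹¹).
Whereas p ∉ Z(G) since p·q = pq ≠ p¹⁰q⁻¹ = q·p.
Checking each of the 44 elements this way gives Z(G) = {e, p¹¹}, of order 2.

Answer: {e, p¹¹}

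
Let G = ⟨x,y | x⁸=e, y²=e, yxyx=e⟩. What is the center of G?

An element z ∈ Z(G) iff z commutes with every generator.
For example x⁴ is central: (x⁴)·x = x⁵ = x·(x⁴); (x⁴)·y = x⁴y = y·(x⁴).
Whereas x ∉ Z(G) since x·y = xy ≠ x⁷y = y·x.
Checking each of the 16 elements this way gives Z(G) = {e, x⁴}, of order 2.

Answer: {e, x⁴}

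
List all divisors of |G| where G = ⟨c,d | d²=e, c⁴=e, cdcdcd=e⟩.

|G| = 24 = 2³ · 3. By Lagrange's theorem the order of any subgroup divides 24; the divisors of 24 are 1, 2, 3, 4, 6, 8, 12, 24.

Answer: 1, 2, 3, 4, 6, 8, 12, 24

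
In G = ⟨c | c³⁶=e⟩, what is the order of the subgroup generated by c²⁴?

|⟨c²⁴⟩| equals the order of c²⁴. Compute successive powers until reaching e:
  (c²⁴)¹ = c²⁴, (c²⁴)² = c¹², (c²⁴)³ = e.
The smallest positive k with (c²⁴)ᵏ = e is 3, so |⟨c²⁴⟩| = 3.

Answer: 3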